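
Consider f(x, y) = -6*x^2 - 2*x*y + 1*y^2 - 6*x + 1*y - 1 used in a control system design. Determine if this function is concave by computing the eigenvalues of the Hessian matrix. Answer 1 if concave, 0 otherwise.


The Hessian of f(x,y) = -6*x^2 - 2*x*y + 1*y^2 - 6*x + 1*y - 1 is:
H = [[-12, -2], [-2, 2]]
Trace = -12 + 2 = -10
Determinant = -12*2 - (-2)^2 = -28
Discriminant = (-10)^2 - 4*-28 = 212.0
Eigenvalues: lambda_1 = -12.2801, lambda_2 = 2.2801
The function is not concave.

0


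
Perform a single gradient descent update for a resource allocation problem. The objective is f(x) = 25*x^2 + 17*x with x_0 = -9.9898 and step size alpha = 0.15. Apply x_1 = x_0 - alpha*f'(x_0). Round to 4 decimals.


We compute the gradient at x_0 and apply the update.
f'(x) = 50*x + 17
f'(-9.9898) = 50*-9.9898 + 17 = -482.49
x_1 = -9.9898 - 0.15*-482.49 = 62.3837


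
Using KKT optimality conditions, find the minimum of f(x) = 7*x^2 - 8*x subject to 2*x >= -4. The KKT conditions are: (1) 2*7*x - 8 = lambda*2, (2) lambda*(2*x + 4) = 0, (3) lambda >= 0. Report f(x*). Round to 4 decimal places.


Step 1: Try lambda = 0 (constraint inactive).
Stationarity: 2*7*x - 8 = 0
x* = 8/(2*7) = 4/7 = 0.5714 (rounded; the exact value 4/7 is used below)
Check constraint: 2*0.5714 = 1.1428 >= -4 -- satisfied.
Step 2: Compute optimal value.
f(x*) = 7*(4/7)^2 - 8*(4/7) = -2.2857


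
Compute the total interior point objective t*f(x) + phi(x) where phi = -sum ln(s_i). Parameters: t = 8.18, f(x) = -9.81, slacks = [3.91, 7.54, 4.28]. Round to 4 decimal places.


Step 1: Compute log-barrier.
ln values: [1.3635, 2.0202, 1.454]
phi = -(1.3635 + 2.0202 + 1.454) = -4.8377
Step 2: Compute augmented objective.
t*f(x) = 8.18*-9.81 = -80.2458
Total = -80.2458 - 4.8377 = -85.0835


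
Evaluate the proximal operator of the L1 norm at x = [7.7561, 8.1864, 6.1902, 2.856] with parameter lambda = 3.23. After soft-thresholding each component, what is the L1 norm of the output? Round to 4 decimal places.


Soft-thresholding with lambda = 3.23:
prox(7.7561) = sign(7.7561)*max(|7.7561| - 3.23, 0) = 4.5261
prox(8.1864) = sign(8.1864)*max(|8.1864| - 3.23, 0) = 4.9564
prox(6.1902) = sign(6.1902)*max(|6.1902| - 3.23, 0) = 2.9602
prox(2.856) = sign(2.856)*max(|2.856| - 3.23, 0) = 0.0
prox(x) = [4.5261, 4.9564, 2.9602, 0.0]
||prox(x)||_1 = 4.5261 + 4.9564 + 2.9602 + 0.0 = 12.4427


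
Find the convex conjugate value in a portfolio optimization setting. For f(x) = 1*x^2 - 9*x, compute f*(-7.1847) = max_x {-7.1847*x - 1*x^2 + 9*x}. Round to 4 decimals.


f*(y) = sup_x {y*x - a*x^2 - b*x} = sup_x {(y-b)*x - a*x^2}
FOC: (y - b) - 2a*x = 0 => x* = (y - b)/(2a)
x* = (-7.1847 + 9)/(2*1) = 0.9077
f*(-7.1847) = (y-b)^2/(4a) = (-7.1847 + 9)^2/(4*1)
= 3.2953/4 = 0.8238


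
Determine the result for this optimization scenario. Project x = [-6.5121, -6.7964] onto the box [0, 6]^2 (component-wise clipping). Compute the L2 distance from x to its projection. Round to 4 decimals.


Project each component onto [0, 6].
clip(-6.5121) = 0.0, clip(-6.7964) = 0.0
Projection = [0.0, 0.0]
Squared diffs: [42.4074, 46.1911]
Distance = sqrt(88.5985) = 9.4127


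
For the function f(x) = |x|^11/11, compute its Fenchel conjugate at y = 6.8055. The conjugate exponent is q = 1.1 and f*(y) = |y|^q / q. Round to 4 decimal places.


The conjugate exponent q satisfies 1/p + 1/q = 1.
p = 11, so q = 11/(11 - 1) = 1.1
|y|^q = 6.8055^1.1 = 8.2442
f*(6.8055) = 8.2442 / 1.1 = 7.4947


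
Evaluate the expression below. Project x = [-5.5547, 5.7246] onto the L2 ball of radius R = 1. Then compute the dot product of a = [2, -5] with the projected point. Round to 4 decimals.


Step 1: Compute ||x|| (intermediates to 6 decimals).
||x|| = sqrt((-5.5547)^2 + 5.7246^2) = 7.976574
Step 2: Project.
Since ||x|| > R, scale = R/||x|| = 1/7.976574 = 0.125367, proj(x) = scale * x
proj(x) = [-0.696376, 0.717676]
Step 3: Dot product.
a^T * proj(x) = 2*(-0.696376) - 5*0.717676 = -4.9811


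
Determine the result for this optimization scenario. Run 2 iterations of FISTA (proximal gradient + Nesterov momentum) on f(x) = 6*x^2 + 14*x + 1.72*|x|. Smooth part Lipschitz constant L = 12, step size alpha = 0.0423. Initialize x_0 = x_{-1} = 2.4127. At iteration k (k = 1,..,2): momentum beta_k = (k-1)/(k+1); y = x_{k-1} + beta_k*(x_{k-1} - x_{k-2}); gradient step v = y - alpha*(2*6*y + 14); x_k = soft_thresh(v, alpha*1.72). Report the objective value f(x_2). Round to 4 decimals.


FISTA on f(x) = 6*x^2 + 14*x + 1.72*|x|
L = 12, alpha = 0.0423
Iteration 1: beta = 0.0, y = 2.4127 + 0.0*(2.4127 - 2.4127) = 2.4127
  grad(y) = 42.9524, v = y - alpha*grad = 0.5958
  prox(v) = soft_thresh(0.5958, 0.0728) = 0.5231
Iteration 2: beta = 0.3333, y = 0.5231 + 0.3333*(0.5231 - 2.4127) = -0.1068
  grad(y) = 12.7181, v = y - alpha*grad = -0.6448
  prox(v) = soft_thresh(-0.6448, 0.0728) = -0.572
f(x_2) = 6*(-0.572)^2 + 14*(-0.572) + 1.72*|-0.572| = -5.0613


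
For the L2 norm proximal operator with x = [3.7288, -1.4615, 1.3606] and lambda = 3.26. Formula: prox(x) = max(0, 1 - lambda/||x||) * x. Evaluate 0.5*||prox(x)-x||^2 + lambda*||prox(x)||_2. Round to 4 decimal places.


Step 1: Compute ||x||.
||x|| = 4.2298
Step 2: Compute scaling factor.
scale = max(0, 1 - 3.26/4.2298) = 0.2293
Step 3: prox(x) = [0.8549, -0.3351, 0.312]
||prox(x)|| = 0.9698
Step 4: Proximal objective.
0.5*||prox-x||^2 = 5.3138
lambda*||prox|| = 3.1615
Total = 8.4753


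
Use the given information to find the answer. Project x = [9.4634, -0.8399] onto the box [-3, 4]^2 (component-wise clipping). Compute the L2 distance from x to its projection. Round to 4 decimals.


Project each component onto [-3, 4].
clip(9.4634) = 4.0, clip(-0.8399) = -0.8399
Projection = [4.0, -0.8399]
Squared diffs: [29.8487, 0.0]
Distance = sqrt(29.8487) = 5.4634


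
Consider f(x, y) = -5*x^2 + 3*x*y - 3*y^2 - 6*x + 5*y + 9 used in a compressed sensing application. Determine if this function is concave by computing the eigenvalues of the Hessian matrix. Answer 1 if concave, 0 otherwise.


The Hessian of f(x,y) = -5*x^2 + 3*x*y - 3*y^2 - 6*x + 5*y + 9 is:
H = [[-10, 3], [3, -6]]
Trace = -10 - 6 = -16
Determinant = -10*-6 - (3)^2 = 51
Discriminant = (-16)^2 - 4*51 = 52.0
Eigenvalues: lambda_1 = -11.6056, lambda_2 = -4.3944
The function is concave.

1


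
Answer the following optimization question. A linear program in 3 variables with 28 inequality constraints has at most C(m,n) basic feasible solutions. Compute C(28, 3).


Each vertex corresponds to some choice of n active constraints out of m, so the number of vertices is at most C(m, n) = m! / (n!(m-n)!).
m = 28, n = 3
Numerator: 28 * 27 * 26
Denominator: 3! = 6
C(28, 3) = 3276


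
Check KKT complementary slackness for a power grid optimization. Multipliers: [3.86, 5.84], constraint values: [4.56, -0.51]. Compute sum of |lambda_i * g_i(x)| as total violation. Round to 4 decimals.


KKT complementary slackness check:
lambda_1 * g_1 = 3.86 * 4.56 = 17.6016
lambda_2 * g_2 = 5.84 * -0.51 = -2.9784
Total violation = 17.6016 + 2.9784 = 20.58


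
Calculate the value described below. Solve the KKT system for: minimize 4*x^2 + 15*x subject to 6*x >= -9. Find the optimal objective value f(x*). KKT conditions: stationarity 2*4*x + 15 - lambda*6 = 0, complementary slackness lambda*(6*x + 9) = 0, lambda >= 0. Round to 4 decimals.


Step 1: Try lambda = 0 (constraint inactive).
x_unc = -15/(2*4) = -1.875
Check: 6*-1.875 = -11.25 < -9 -- violated!
Step 2: Constraint must be active: 6*x = -9
x* = -9/6 = -1.5
lambda = (2*4*(-1.5) + 15)/6 = 0.5
Step 3: Compute optimal value.
f(x*) = 4*(-1.5)^2 + 15*(-1.5) = -13.5


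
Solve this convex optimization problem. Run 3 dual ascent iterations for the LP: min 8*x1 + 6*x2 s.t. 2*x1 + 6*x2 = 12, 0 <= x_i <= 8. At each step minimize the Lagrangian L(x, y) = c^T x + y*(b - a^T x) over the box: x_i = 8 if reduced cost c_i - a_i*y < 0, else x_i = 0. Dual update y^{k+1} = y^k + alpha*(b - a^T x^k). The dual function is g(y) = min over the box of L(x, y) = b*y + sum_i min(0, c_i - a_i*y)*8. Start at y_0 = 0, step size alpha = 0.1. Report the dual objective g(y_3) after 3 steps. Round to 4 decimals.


Dual ascent for LP: min 8*x1 + 6*x2, 2*x1 + 6*x2 = 12, 0 <= x_i <= 8
Step 1: y^k = 0.0, reduced costs: (8.0, 6.0)
  x^k = (0.0, 0.0), subgradient = b - a^T x = 12.0
  y^{k+1} = 0.0 + 0.1*12.0 = 1.2
Step 2: y^k = 1.2, reduced costs: (5.6, -1.2)
  x^k = (0.0, 8.0), subgradient = b - a^T x = -36.0
  y^{k+1} = 1.2 + 0.1*-36.0 = -2.4
Step 3: y^k = -2.4, reduced costs: (12.8, 20.4)
  x^k = (0.0, 0.0), subgradient = b - a^T x = 12.0
  y^{k+1} = -2.4 + 0.1*12.0 = -1.2
Dual objective at y_3 = -1.2: reduced costs (10.4, 13.2), box minimizer x = (0.0, 0.0)
g(y_3) = b*y + (c1 - a1*y)*x1 + (c2 - a2*y)*x2 = 12*(-1.2) + 10.4*0.0 + 13.2*0.0 = -14.4 + 0.0 + 0.0 = -14.4


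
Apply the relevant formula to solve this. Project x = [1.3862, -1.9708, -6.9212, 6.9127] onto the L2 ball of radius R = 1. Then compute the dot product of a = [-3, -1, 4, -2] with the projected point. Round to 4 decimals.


Step 1: Compute ||x|| (intermediates to 6 decimals).
||x|| = sqrt(1.3862^2 + (-1.9708)^2 + (-6.9212)^2 + 6.9127^2) = 10.074425
Step 2: Project.
Since ||x|| > R, scale = R/||x|| = 1/10.074425 = 0.099261, proj(x) = scale * x
proj(x) = [0.137596, -0.195624, -0.687005, 0.686162]
Step 3: Dot product.
a^T * proj(x) = -3*0.137596 - 1*(-0.195624) + 4*(-0.687005) - 2*0.686162 = -4.3375


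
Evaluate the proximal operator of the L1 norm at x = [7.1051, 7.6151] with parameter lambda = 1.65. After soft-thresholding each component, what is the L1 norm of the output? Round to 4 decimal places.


Soft-thresholding with lambda = 1.65:
prox(7.1051) = sign(7.1051)*max(|7.1051| - 1.65, 0) = 5.4551
prox(7.6151) = sign(7.6151)*max(|7.6151| - 1.65, 0) = 5.9651
prox(x) = [5.4551, 5.9651]
||prox(x)||_1 = 5.4551 + 5.9651 = 11.4202


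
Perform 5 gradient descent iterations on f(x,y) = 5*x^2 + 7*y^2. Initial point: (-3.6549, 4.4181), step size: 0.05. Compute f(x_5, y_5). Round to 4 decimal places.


Gradient descent on f(x,y) = 5*x^2 + 7*y^2.
Starting point: (-3.6549, 4.4181), alpha = 0.05
Step 1: grad_x = 2*5*-3.6549 = -36.549, grad_y = 2*7*4.4181 = 61.8534
  x_1 = -3.6549 - 0.05*-36.549 = -1.8275
  y_1 = 4.4181 - 0.05*61.8534 = 1.3254
Step 2: grad_x = 2*5*-1.8275 = -18.2745, grad_y = 2*7*1.3254 = 18.556
  x_2 = -1.8275 - 0.05*-18.2745 = -0.9137
  y_2 = 1.3254 - 0.05*18.556 = 0.3976
Step 3: grad_x = 2*5*-0.9137 = -9.1373, grad_y = 2*7*0.3976 = 5.5668
  x_3 = -0.9137 - 0.05*-9.1373 = -0.4569
  y_3 = 0.3976 - 0.05*5.5668 = 0.1193
Step 4: grad_x = 2*5*-0.4569 = -4.5686, grad_y = 2*7*0.1193 = 1.67
  x_4 = -0.4569 - 0.05*-4.5686 = -0.2284
  y_4 = 0.1193 - 0.05*1.67 = 0.0358
Step 5: grad_x = 2*5*-0.2284 = -2.2843, grad_y = 2*7*0.0358 = 0.501
  x_5 = -0.2284 - 0.05*-2.2843 = -0.1142
  y_5 = 0.0358 - 0.05*0.501 = 0.0107
f(-0.1142, 0.0107) = 5*(-0.1142)^2 + 7*0.0107^2 = 0.066


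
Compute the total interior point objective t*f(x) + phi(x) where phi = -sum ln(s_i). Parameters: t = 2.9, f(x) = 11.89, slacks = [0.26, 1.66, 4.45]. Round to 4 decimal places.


Step 1: Compute log-barrier.
ln values: [-1.3471, 0.5068, 1.4929]
phi = -(-1.3471 + 0.5068 + 1.4929) = -0.6526
Step 2: Compute augmented objective.
t*f(x) = 2.9*11.89 = 34.481
Total = 34.481 - 0.6526 = 33.8284


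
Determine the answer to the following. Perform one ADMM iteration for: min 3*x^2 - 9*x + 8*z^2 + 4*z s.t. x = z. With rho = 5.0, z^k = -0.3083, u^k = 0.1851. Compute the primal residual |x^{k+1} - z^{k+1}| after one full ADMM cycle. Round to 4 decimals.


ADMM iteration with rho = 5.0, z^k = -0.3083, u^k = 0.1851
Step 1: x-update.
Minimize 3*x^2 - 9*x + (5.0/2)*(x + 0.3083 + 0.1851)^2
FOC: (2*3 + 5.0)*x = 9 + 5.0*(-0.3083 - 0.1851)
x^{k+1} = 0.5939
Step 2: z-update.
Minimize 8*z^2 + 4*z + (5.0/2)*(0.5939 - z + 0.1851)^2
FOC: (2*8 + 5.0)*z = -4 + 5.0*(0.5939 + 0.1851)
z^{k+1} = -0.005
Step 3: u-update.
u^{k+1} = 0.1851 + 0.5939 + 0.005 = 0.784
Step 4: Primal residual = |0.5939 + 0.005| = 0.5989


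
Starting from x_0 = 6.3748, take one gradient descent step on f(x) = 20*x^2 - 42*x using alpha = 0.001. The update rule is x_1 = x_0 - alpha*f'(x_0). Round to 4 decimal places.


We compute the gradient at x_0 and apply the update.
f'(x) = 40*x - 42
f'(6.3748) = 40*6.3748 - 42 = 212.992
x_1 = 6.3748 - 0.001*212.992 = 6.1618


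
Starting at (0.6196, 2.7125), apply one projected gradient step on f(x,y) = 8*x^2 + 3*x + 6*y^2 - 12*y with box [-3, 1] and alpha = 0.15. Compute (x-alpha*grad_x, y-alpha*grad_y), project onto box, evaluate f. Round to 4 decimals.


Step 1: Compute gradient at (0.6196, 2.7125).
grad_x = 2*8*0.6196 + 3 = 12.9136
grad_y = 2*6*2.7125 - 12 = 20.55
Step 2: Gradient step.
x_raw = 0.6196 - 0.15*12.9136 = -1.3174
y_raw = 2.7125 - 0.15*20.55 = -0.37
Step 3: Project onto [-3, 1].
x_proj = clip(-1.3174) = -1.3174
y_proj = clip(-0.37) = -0.37
Step 4: Evaluate f.
f(-1.3174, -0.37) = 15.1943


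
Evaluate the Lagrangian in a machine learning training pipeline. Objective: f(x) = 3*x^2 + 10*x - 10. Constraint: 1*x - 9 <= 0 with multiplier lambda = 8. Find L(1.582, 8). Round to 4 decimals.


Step 1: Evaluate f(x).
f(1.582) = 3*1.582^2 + 10*1.582 - 10 = 13.3282
Step 2: Evaluate g(x).
g(1.582) = 1*1.582 - 9 = -7.418
Step 3: Compute Lagrangian.
L = 13.3282 + 8*-7.418 = -46.0158


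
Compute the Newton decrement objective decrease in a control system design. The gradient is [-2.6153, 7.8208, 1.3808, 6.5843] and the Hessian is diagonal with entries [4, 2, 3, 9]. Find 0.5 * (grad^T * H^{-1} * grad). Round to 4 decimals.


Step 1: H is diagonal, so H^(-1) * g = [-0.6538, 3.9104, 0.4603, 0.7316].
Step 2: g^T H^(-1) g = sum_i g_i^2 / H_ii
  = (-2.6153)^2/4 + (7.8208)^2/2 + (1.3808)^2/3 + (6.5843)^2/9
  = 1.7099 + 30.5825 + 0.6355 + 4.817 = 37.7449
Step 3: Objective decrease = 0.5 * g^T H^(-1) g = 18.8725


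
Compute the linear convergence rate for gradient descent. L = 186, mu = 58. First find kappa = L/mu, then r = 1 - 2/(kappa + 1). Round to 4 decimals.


Step 1: Compute the condition number.
kappa = L/mu = 186/58 = 3.2069
Step 2: Compute the convergence rate.
r = 1 - 2/(kappa + 1) = 1 - 2*mu/(L + mu) = (L - mu)/(L + mu) = 128/244 = 0.5246


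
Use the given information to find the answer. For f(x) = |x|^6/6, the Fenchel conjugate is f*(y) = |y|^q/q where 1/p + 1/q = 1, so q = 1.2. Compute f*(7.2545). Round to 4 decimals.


The conjugate exponent q satisfies 1/p + 1/q = 1.
p = 6, so q = 6/(6 - 1) = 1.2
|y|^q = 7.2545^1.2 = 10.7827
f*(7.2545) = 10.7827 / 1.2 = 8.9856


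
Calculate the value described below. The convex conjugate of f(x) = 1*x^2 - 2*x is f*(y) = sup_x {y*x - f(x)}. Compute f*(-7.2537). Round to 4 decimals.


f*(y) = sup_x {y*x - a*x^2 - b*x} = sup_x {(y-b)*x - a*x^2}
FOC: (y - b) - 2a*x = 0 => x* = (y - b)/(2a)
x* = (-7.2537 + 2)/(2*1) = -2.6269
f*(-7.2537) = (y-b)^2/(4a) = (-7.2537 + 2)^2/(4*1)
= 27.6014/4 = 6.9003


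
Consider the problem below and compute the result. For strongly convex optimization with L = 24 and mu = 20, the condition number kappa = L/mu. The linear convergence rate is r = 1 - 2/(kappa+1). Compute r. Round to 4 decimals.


Step 1: Compute the condition number.
kappa = L/mu = 24/20 = 1.2
Step 2: Compute the convergence rate.
r = 1 - 2/(kappa + 1) = 1 - 2*mu/(L + mu) = (L - mu)/(L + mu) = 4/44 = 0.0909


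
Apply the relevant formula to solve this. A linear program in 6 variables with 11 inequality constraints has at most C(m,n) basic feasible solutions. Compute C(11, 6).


Each vertex corresponds to some choice of n active constraints out of m, so the number of vertices is at most C(m, n) = m! / (n!(m-n)!).
m = 11, n = 6
Numerator: 11 * 10 * 9 * 8 * 7 * 6
Denominator: 6! = 720
C(11, 6) = 462


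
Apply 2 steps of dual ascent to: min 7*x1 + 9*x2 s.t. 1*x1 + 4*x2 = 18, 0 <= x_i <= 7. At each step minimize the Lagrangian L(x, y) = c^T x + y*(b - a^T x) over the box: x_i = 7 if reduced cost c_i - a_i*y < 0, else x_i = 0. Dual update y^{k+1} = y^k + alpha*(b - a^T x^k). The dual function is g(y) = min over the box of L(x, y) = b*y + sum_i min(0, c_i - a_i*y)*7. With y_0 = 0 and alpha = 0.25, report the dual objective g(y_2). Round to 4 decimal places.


Dual ascent for LP: min 7*x1 + 9*x2, 1*x1 + 4*x2 = 18, 0 <= x_i <= 7
Step 1: y^k = 0.0, reduced costs: (7.0, 9.0)
  x^k = (0.0, 0.0), subgradient = b - a^T x = 18.0
  y^{k+1} = 0.0 + 0.25*18.0 = 4.5
Step 2: y^k = 4.5, reduced costs: (2.5, -9.0)
  x^k = (0.0, 7.0), subgradient = b - a^T x = -10.0
  y^{k+1} = 4.5 + 0.25*-10.0 = 2.0
Dual objective at y_2 = 2.0: reduced costs (5.0, 1.0), box minimizer x = (0.0, 0.0)
g(y_2) = b*y + (c1 - a1*y)*x1 + (c2 - a2*y)*x2 = 18*2.0 + 5.0*0.0 + 1.0*0.0 = 36.0 + 0.0 + 0.0 = 36.0


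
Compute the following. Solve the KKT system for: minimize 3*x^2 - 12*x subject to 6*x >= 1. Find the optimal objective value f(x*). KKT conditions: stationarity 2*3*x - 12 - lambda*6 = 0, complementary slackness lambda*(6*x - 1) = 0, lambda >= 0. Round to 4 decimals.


Step 1: Try lambda = 0 (constraint inactive).
Stationarity: 2*3*x - 12 = 0
x* = 12/(2*3) = 2.0
Check constraint: 6*2.0 = 12.0 >= 1 -- satisfied.
Step 2: Compute optimal value.
f(x*) = 3*2.0^2 - 12*2.0 = -12.0


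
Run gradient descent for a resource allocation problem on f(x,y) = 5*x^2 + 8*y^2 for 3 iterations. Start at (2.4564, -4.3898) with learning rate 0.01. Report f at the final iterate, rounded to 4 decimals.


Gradient descent on f(x,y) = 5*x^2 + 8*y^2.
Starting point: (2.4564, -4.3898), alpha = 0.01
Step 1: grad_x = 2*5*2.4564 = 24.564, grad_y = 2*8*-4.3898 = -70.2368
  x_1 = 2.4564 - 0.01*24.564 = 2.2108
  y_1 = -4.3898 - 0.01*-70.2368 = -3.6874
Step 2: grad_x = 2*5*2.2108 = 22.1076, grad_y = 2*8*-3.6874 = -58.9989
  x_2 = 2.2108 - 0.01*22.1076 = 1.9897
  y_2 = -3.6874 - 0.01*-58.9989 = -3.0974
Step 3: grad_x = 2*5*1.9897 = 19.8968, grad_y = 2*8*-3.0974 = -49.5591
  x_3 = 1.9897 - 0.01*19.8968 = 1.7907
  y_3 = -3.0974 - 0.01*-49.5591 = -2.6019
f(1.7907, -2.6019) = 5*1.7907^2 + 8*(-2.6019)^2 = 70.1904


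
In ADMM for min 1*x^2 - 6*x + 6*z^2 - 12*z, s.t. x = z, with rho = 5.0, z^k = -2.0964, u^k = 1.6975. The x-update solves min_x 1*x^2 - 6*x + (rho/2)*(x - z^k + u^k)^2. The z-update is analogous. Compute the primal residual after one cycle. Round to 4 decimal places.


ADMM iteration with rho = 5.0, z^k = -2.0964, u^k = 1.6975
Step 1: x-update.
Minimize 1*x^2 - 6*x + (5.0/2)*(x + 2.0964 + 1.6975)^2
FOC: (2*1 + 5.0)*x = 6 + 5.0*(-2.0964 - 1.6975)
x^{k+1} = -1.8528
Step 2: z-update.
Minimize 6*z^2 - 12*z + (5.0/2)*(-1.8528 - z + 1.6975)^2
FOC: (2*6 + 5.0)*z = 12 + 5.0*(-1.8528 + 1.6975)
z^{k+1} = 0.6602
Step 3: u-update.
u^{k+1} = 1.6975 - 1.8528 - 0.6602 = -0.8155
Step 4: Primal residual = |-1.8528 - 0.6602| = 2.513


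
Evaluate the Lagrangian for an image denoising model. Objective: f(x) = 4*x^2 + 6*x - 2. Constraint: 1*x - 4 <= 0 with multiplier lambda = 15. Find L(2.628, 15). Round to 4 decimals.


Step 1: Evaluate f(x).
f(2.628) = 4*2.628^2 + 6*2.628 - 2 = 41.3935
Step 2: Evaluate g(x).
g(2.628) = 1*2.628 - 4 = -1.372
Step 3: Compute Lagrangian.
L = 41.3935 + 15*-1.372 = 20.8135


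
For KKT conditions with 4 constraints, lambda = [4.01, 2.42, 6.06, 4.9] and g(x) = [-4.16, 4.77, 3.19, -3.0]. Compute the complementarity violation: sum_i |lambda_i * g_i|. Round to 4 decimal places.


KKT complementary slackness check:
lambda_1 * g_1 = 4.01 * -4.16 = -16.6816
lambda_2 * g_2 = 2.42 * 4.77 = 11.5434
lambda_3 * g_3 = 6.06 * 3.19 = 19.3314
lambda_4 * g_4 = 4.9 * -3.0 = -14.7
Total violation = 16.6816 + 11.5434 + 19.3314 + 14.7 = 62.2564


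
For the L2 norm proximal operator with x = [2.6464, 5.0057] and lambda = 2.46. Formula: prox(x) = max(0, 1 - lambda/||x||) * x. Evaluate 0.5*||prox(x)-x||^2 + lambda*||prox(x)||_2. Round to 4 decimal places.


Step 1: Compute ||x||.
||x|| = 5.6622
Step 2: Compute scaling factor.
scale = max(0, 1 - 2.46/5.6622) = 0.5655
Step 3: prox(x) = [1.4966, 2.8309]
||prox(x)|| = 3.2022
Step 4: Proximal objective.
0.5*||prox-x||^2 = 3.0258
lambda*||prox|| = 7.8774
Total = 10.9032


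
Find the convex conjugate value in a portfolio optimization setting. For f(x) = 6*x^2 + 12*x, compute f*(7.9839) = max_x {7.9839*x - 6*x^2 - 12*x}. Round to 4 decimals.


f*(y) = sup_x {y*x - a*x^2 - b*x} = sup_x {(y-b)*x - a*x^2}
FOC: (y - b) - 2a*x = 0 => x* = (y - b)/(2a)
x* = (7.9839 - 12)/(2*6) = -0.3347
f*(7.9839) = (y-b)^2/(4a) = (7.9839 - 12)^2/(4*6)
= 16.1291/24 = 0.672


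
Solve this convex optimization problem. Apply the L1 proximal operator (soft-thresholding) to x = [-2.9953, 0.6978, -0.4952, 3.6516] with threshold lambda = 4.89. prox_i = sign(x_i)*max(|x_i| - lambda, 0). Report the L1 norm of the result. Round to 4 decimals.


Soft-thresholding with lambda = 4.89:
prox(-2.9953) = sign(-2.9953)*max(|-2.9953| - 4.89, 0) = 0.0
prox(0.6978) = sign(0.6978)*max(|0.6978| - 4.89, 0) = 0.0
prox(-0.4952) = sign(-0.4952)*max(|-0.4952| - 4.89, 0) = 0.0
prox(3.6516) = sign(3.6516)*max(|3.6516| - 4.89, 0) = 0.0
prox(x) = [0.0, 0.0, 0.0, 0.0]
||prox(x)||_1 = 0.0 + 0.0 + 0.0 + 0.0 = 0.0


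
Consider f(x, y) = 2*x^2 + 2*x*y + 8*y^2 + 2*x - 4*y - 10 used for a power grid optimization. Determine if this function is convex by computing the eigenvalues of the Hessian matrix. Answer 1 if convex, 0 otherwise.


The Hessian of f(x,y) = 2*x^2 + 2*x*y + 8*y^2 + 2*x - 4*y - 10 is:
H = [[4, 2], [2, 16]]
Trace = 4 + 16 = 20
Determinant = 4*16 - (2)^2 = 60
Discriminant = (20)^2 - 4*60 = 160.0
Eigenvalues: lambda_1 = 3.6754, lambda_2 = 16.3246
The function is convex.

1


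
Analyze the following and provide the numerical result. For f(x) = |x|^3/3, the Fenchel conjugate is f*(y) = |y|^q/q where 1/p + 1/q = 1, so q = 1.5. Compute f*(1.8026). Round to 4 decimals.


The conjugate exponent q satisfies 1/p + 1/q = 1.
p = 3, so q = 3/(3 - 1) = 1.5
|y|^q = 1.8026^1.5 = 2.4202
f*(1.8026) = 2.4202 / 1.5 = 1.6135


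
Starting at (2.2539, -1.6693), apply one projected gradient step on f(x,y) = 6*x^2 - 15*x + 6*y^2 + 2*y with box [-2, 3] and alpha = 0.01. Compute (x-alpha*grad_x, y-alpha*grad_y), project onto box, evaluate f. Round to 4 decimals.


Step 1: Compute gradient at (2.2539, -1.6693).
grad_x = 2*6*2.2539 - 15 = 12.0468
grad_y = 2*6*-1.6693 + 2 = -18.0316
Step 2: Gradient step.
x_raw = 2.2539 - 0.01*12.0468 = 2.1334
y_raw = -1.6693 - 0.01*-18.0316 = -1.489
Step 3: Project onto [-2, 3].
x_proj = clip(2.1334) = 2.1334
y_proj = clip(-1.489) = -1.489
Step 4: Evaluate f.
f(2.1334, -1.489) = 5.6322


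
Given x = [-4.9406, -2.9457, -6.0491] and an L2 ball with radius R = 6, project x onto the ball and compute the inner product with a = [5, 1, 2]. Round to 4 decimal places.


Step 1: Compute ||x|| (intermediates to 6 decimals).
||x|| = sqrt((-4.9406)^2 + (-2.9457)^2 + (-6.0491)^2) = 8.347352
Step 2: Project.
Since ||x|| > R, scale = R/||x|| = 6/8.347352 = 0.718791, proj(x) = scale * x
proj(x) = [-3.551259, -2.117343, -4.348039]
Step 3: Dot product.
a^T * proj(x) = 5*(-3.551259) + 1*(-2.117343) + 2*(-4.348039) = -28.5697


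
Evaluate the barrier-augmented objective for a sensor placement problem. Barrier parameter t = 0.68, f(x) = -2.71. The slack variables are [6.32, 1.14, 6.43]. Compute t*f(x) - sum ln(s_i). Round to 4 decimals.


Step 1: Compute log-barrier.
ln values: [1.8437, 0.131, 1.861]
phi = -(1.8437 + 0.131 + 1.861) = -3.8357
Step 2: Compute augmented objective.
t*f(x) = 0.68*-2.71 = -1.8428
Total = -1.8428 - 3.8357 = -5.6785


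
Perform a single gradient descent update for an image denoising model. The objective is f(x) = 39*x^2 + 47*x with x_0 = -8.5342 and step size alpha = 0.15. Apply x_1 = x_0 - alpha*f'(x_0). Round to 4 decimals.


We compute the gradient at x_0 and apply the update.
f'(x) = 78*x + 47
f'(-8.5342) = 78*-8.5342 + 47 = -618.6676
x_1 = -8.5342 - 0.15*-618.6676 = 84.2659


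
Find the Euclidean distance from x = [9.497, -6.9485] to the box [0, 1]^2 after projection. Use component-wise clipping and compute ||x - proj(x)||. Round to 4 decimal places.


Project each component onto [0, 1].
clip(9.497) = 1.0, clip(-6.9485) = 0.0
Projection = [1.0, 0.0]
Squared diffs: [72.199, 48.2817]
Distance = sqrt(120.4807) = 10.9764


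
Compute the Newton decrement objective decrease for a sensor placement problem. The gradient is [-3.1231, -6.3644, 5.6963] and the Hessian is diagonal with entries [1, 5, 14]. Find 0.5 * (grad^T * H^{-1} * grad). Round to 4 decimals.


Step 1: H is diagonal, so H^(-1) * g = [-3.1231, -1.2729, 0.4069].
Step 2: g^T H^(-1) g = sum_i g_i^2 / H_ii
  = (-3.1231)^2/1 + (-6.3644)^2/5 + (5.6963)^2/14
  = 9.7538 + 8.1011 + 2.3177 = 20.1726
Step 3: Objective decrease = 0.5 * g^T H^(-1) g = 10.0863


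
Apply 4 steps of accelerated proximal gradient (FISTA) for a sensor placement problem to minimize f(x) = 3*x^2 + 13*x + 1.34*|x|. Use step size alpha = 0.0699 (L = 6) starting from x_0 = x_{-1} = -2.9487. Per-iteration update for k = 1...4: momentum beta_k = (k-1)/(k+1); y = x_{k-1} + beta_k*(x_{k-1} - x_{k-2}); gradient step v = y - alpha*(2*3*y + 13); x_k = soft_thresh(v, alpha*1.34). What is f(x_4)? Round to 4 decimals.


FISTA on f(x) = 3*x^2 + 13*x + 1.34*|x|
L = 6, alpha = 0.0699
Iteration 1: beta = 0.0, y = -2.9487 + 0.0*(-2.9487 + 2.9487) = -2.9487
  grad(y) = -4.6922, v = y - alpha*grad = -2.6207
  prox(v) = soft_thresh(-2.6207, 0.0937) = -2.527
Iteration 2: beta = 0.3333, y = -2.527 + 0.3333*(-2.527 + 2.9487) = -2.3865
  grad(y) = -1.319, v = y - alpha*grad = -2.2943
  prox(v) = soft_thresh(-2.2943, 0.0937) = -2.2006
Iteration 3: beta = 0.5, y = -2.2006 + 0.5*(-2.2006 + 2.527) = -2.0374
  grad(y) = 0.7754, v = y - alpha*grad = -2.0916
  prox(v) = soft_thresh(-2.0916, 0.0937) = -1.998
Iteration 4: beta = 0.6, y = -1.998 + 0.6*(-1.998 + 2.2006) = -1.8764
  grad(y) = 1.7418, v = y - alpha*grad = -1.9981
  prox(v) = soft_thresh(-1.9981, 0.0937) = -1.9045
f(x_4) = 3*(-1.9045)^2 + 13*(-1.9045) + 1.34*|-1.9045| = -11.3251


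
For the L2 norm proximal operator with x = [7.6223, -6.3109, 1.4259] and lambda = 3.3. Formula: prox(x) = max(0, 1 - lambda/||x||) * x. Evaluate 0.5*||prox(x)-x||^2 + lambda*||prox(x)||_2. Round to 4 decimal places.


Step 1: Compute ||x||.
||x|| = 9.998
Step 2: Compute scaling factor.
scale = max(0, 1 - 3.3/9.998) = 0.6699
Step 3: prox(x) = [5.1064, -4.2279, 0.9553]
||prox(x)|| = 6.698
Step 4: Proximal objective.
0.5*||prox-x||^2 = 5.445
lambda*||prox|| = 22.1034
Total = 27.5484


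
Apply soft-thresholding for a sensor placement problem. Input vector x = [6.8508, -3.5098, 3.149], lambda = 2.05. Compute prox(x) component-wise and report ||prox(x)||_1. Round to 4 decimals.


Soft-thresholding with lambda = 2.05:
prox(6.8508) = sign(6.8508)*max(|6.8508| - 2.05, 0) = 4.8008
prox(-3.5098) = sign(-3.5098)*max(|-3.5098| - 2.05, 0) = -1.4598
prox(3.149) = sign(3.149)*max(|3.149| - 2.05, 0) = 1.099
prox(x) = [4.8008, -1.4598, 1.099]
||prox(x)||_1 = 4.8008 + 1.4598 + 1.099 = 7.3596


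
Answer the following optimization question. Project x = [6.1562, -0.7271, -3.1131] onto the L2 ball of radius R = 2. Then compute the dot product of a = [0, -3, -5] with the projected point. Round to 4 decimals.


Step 1: Compute ||x|| (intermediates to 6 decimals).
||x|| = sqrt(6.1562^2 + (-0.7271)^2 + (-3.1131)^2) = 6.936776
Step 2: Project.
Since ||x|| > R, scale = R/||x|| = 2/6.936776 = 0.288318, proj(x) = scale * x
proj(x) = [1.774943, -0.209636, -0.897563]
Step 3: Dot product.
a^T * proj(x) = 0*1.774943 - 3*(-0.209636) - 5*(-0.897563) = 5.1167


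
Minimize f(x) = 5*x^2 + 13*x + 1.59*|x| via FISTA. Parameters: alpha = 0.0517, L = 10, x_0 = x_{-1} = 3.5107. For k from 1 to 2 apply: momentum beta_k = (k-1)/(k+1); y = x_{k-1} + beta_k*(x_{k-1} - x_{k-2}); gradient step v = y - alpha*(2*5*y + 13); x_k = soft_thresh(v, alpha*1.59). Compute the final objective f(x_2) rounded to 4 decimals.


FISTA on f(x) = 5*x^2 + 13*x + 1.59*|x|
L = 10, alpha = 0.0517
Iteration 1: beta = 0.0, y = 3.5107 + 0.0*(3.5107 - 3.5107) = 3.5107
  grad(y) = 48.107, v = y - alpha*grad = 1.0236
  prox(v) = soft_thresh(1.0236, 0.0822) = 0.9414
Iteration 2: beta = 0.3333, y = 0.9414 + 0.3333*(0.9414 - 3.5107) = 0.0849
  grad(y) = 13.8492, v = y - alpha*grad = -0.6311
  prox(v) = soft_thresh(-0.6311, 0.0822) = -0.5489
f(x_2) = 5*(-0.5489)^2 + 13*(-0.5489) + 1.59*|-0.5489| = -4.7564


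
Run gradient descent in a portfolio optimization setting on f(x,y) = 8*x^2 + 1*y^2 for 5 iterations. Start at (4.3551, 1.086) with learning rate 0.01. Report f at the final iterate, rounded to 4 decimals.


Gradient descent on f(x,y) = 8*x^2 + 1*y^2.
Starting point: (4.3551, 1.086), alpha = 0.01
Step 1: grad_x = 2*8*4.3551 = 69.6816, grad_y = 2*1*1.086 = 2.172
  x_1 = 4.3551 - 0.01*69.6816 = 3.6583
  y_1 = 1.086 - 0.01*2.172 = 1.0643
Step 2: grad_x = 2*8*3.6583 = 58.5325, grad_y = 2*1*1.0643 = 2.1286
  x_2 = 3.6583 - 0.01*58.5325 = 3.073
  y_2 = 1.0643 - 0.01*2.1286 = 1.043
Step 3: grad_x = 2*8*3.073 = 49.1673, grad_y = 2*1*1.043 = 2.086
  x_3 = 3.073 - 0.01*49.1673 = 2.5813
  y_3 = 1.043 - 0.01*2.086 = 1.0221
Step 4: grad_x = 2*8*2.5813 = 41.3006, grad_y = 2*1*1.0221 = 2.0443
  x_4 = 2.5813 - 0.01*41.3006 = 2.1683
  y_4 = 1.0221 - 0.01*2.0443 = 1.0017
Step 5: grad_x = 2*8*2.1683 = 34.6925, grad_y = 2*1*1.0017 = 2.0034
  x_5 = 2.1683 - 0.01*34.6925 = 1.8214
  y_5 = 1.0017 - 0.01*2.0034 = 0.9817
f(1.8214, 0.9817) = 8*1.8214^2 + 1*0.9817^2 = 27.5023


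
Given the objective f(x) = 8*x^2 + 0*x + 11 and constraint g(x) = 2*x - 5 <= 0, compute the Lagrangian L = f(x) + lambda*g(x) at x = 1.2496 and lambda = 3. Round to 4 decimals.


Step 1: Evaluate f(x).
f(1.2496) = 8*1.2496^2 + 0*1.2496 + 11 = 23.492
Step 2: Evaluate g(x).
g(1.2496) = 2*1.2496 - 5 = -2.5008
Step 3: Compute Lagrangian.
L = 23.492 + 3*-2.5008 = 15.9896


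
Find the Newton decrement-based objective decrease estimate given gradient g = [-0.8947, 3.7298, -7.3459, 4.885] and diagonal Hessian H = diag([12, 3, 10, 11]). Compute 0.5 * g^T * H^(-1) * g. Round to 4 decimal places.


Step 1: H is diagonal, so H^(-1) * g = [-0.0746, 1.2433, -0.7346, 0.4441].
Step 2: g^T H^(-1) g = sum_i g_i^2 / H_ii
  = (-0.8947)^2/12 + (3.7298)^2/3 + (-7.3459)^2/10 + (4.885)^2/11
  = 0.0667 + 4.6371 + 5.3962 + 2.1694 = 12.2695
Step 3: Objective decrease = 0.5 * g^T H^(-1) g = 6.1347


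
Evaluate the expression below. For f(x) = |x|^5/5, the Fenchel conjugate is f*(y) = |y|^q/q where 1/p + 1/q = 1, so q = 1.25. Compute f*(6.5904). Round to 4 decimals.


The conjugate exponent q satisfies 1/p + 1/q = 1.
p = 5, so q = 5/(5 - 1) = 1.25
|y|^q = 6.5904^1.25 = 10.5594
f*(6.5904) = 10.5594 / 1.25 = 8.4475


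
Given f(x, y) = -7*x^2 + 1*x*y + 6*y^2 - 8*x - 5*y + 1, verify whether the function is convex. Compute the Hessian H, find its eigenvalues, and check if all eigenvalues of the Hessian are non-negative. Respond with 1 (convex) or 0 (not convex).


The Hessian of f(x,y) = -7*x^2 + 1*x*y + 6*y^2 - 8*x - 5*y + 1 is:
H = [[-14, 1], [1, 12]]
Trace = -14 + 12 = -2
Determinant = -14*12 - (1)^2 = -169
Discriminant = (-2)^2 - 4*-169 = 680.0
Eigenvalues: lambda_1 = -14.0384, lambda_2 = 12.0384
The function is not convex.

0


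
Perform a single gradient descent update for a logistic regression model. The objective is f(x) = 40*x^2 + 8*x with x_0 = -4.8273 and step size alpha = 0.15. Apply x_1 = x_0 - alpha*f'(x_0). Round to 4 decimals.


We compute the gradient at x_0 and apply the update.
f'(x) = 80*x + 8
f'(-4.8273) = 80*-4.8273 + 8 = -378.184
x_1 = -4.8273 - 0.15*-378.184 = 51.9003


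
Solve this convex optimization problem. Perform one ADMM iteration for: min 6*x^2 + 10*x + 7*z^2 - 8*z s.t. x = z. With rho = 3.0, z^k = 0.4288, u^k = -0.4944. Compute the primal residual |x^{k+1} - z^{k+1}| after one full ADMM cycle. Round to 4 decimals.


ADMM iteration with rho = 3.0, z^k = 0.4288, u^k = -0.4944
Step 1: x-update.
Minimize 6*x^2 + 10*x + (3.0/2)*(x - 0.4288 - 0.4944)^2
FOC: (2*6 + 3.0)*x = -10 + 3.0*(0.4288 + 0.4944)
x^{k+1} = -0.482
Step 2: z-update.
Minimize 7*z^2 - 8*z + (3.0/2)*(-0.482 - z - 0.4944)^2
FOC: (2*7 + 3.0)*z = 8 + 3.0*(-0.482 - 0.4944)
z^{k+1} = 0.2983
Step 3: u-update.
u^{k+1} = -0.4944 - 0.482 - 0.2983 = -1.2747
Step 4: Primal residual = |-0.482 - 0.2983| = 0.7803


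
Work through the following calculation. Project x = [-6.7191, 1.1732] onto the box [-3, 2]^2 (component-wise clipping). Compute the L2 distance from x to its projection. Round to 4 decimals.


Project each component onto [-3, 2].
clip(-6.7191) = -3.0, clip(1.1732) = 1.1732
Projection = [-3.0, 1.1732]
Squared diffs: [13.8317, 0.0]
Distance = sqrt(13.8317) = 3.7191


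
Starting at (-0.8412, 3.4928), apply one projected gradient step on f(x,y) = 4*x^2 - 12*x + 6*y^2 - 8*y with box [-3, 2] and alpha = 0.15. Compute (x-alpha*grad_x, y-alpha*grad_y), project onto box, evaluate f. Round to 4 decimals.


Step 1: Compute gradient at (-0.8412, 3.4928).
grad_x = 2*4*-0.8412 - 12 = -18.7296
grad_y = 2*6*3.4928 - 8 = 33.9136
Step 2: Gradient step.
x_raw = -0.8412 - 0.15*-18.7296 = 1.9682
y_raw = 3.4928 - 0.15*33.9136 = -1.5942
Step 3: Project onto [-3, 2].
x_proj = clip(1.9682) = 1.9682
y_proj = clip(-1.5942) = -1.5942
Step 4: Evaluate f.
f(1.9682, -1.5942) = 19.8805


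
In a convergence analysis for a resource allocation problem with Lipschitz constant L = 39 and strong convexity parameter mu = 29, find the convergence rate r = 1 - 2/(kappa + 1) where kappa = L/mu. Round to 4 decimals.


Step 1: Compute the condition number.
kappa = L/mu = 39/29 = 1.3448
Step 2: Compute the convergence rate.
r = 1 - 2/(kappa + 1) = 1 - 2*mu/(L + mu) = (L - mu)/(L + mu) = 10/68 = 0.1471


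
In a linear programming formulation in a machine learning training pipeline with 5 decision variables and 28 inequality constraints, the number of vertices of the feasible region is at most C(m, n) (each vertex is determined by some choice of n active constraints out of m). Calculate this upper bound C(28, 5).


Each vertex corresponds to some choice of n active constraints out of m, so the number of vertices is at most C(m, n) = m! / (n!(m-n)!).
m = 28, n = 5
Numerator: 28 * 27 * 26 * 25 * 24
Denominator: 5! = 120
C(28, 5) = 98280


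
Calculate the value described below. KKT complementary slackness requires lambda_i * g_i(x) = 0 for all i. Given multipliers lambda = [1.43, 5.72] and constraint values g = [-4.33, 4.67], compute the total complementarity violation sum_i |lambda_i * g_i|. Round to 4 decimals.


KKT complementary slackness check:
lambda_1 * g_1 = 1.43 * -4.33 = -6.1919
lambda_2 * g_2 = 5.72 * 4.67 = 26.7124
Total violation = 6.1919 + 26.7124 = 32.9043


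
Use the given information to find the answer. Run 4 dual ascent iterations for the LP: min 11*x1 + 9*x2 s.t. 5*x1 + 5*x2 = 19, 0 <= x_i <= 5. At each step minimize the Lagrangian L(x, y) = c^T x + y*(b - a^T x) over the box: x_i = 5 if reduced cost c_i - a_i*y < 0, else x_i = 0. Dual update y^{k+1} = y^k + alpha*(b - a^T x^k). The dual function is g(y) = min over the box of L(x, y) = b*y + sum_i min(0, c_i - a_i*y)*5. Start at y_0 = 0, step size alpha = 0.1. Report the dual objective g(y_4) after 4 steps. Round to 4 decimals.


Dual ascent for LP: min 11*x1 + 9*x2, 5*x1 + 5*x2 = 19, 0 <= x_i <= 5
Step 1: y^k = 0.0, reduced costs: (11.0, 9.0)
  x^k = (0.0, 0.0), subgradient = b - a^T x = 19.0
  y^{k+1} = 0.0 + 0.1*19.0 = 1.9
Step 2: y^k = 1.9, reduced costs: (1.5, -0.5)
  x^k = (0.0, 5.0), subgradient = b - a^T x = -6.0
  y^{k+1} = 1.9 + 0.1*-6.0 = 1.3
Step 3: y^k = 1.3, reduced costs: (4.5, 2.5)
  x^k = (0.0, 0.0), subgradient = b - a^T x = 19.0
  y^{k+1} = 1.3 + 0.1*19.0 = 3.2
Step 4: y^k = 3.2, reduced costs: (-5.0, -7.0)
  x^k = (5.0, 5.0), subgradient = b - a^T x = -31.0
  y^{k+1} = 3.2 + 0.1*-31.0 = 0.1
Dual objective at y_4 = 0.1: reduced costs (10.5, 8.5), box minimizer x = (0.0, 0.0)
g(y_4) = b*y + (c1 - a1*y)*x1 + (c2 - a2*y)*x2 = 19*0.1 + 10.5*0.0 + 8.5*0.0 = 1.9 + 0.0 + 0.0 = 1.9


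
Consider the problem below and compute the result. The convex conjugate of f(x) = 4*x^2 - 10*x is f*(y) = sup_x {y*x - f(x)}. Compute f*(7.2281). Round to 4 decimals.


f*(y) = sup_x {y*x - a*x^2 - b*x} = sup_x {(y-b)*x - a*x^2}
FOC: (y - b) - 2a*x = 0 => x* = (y - b)/(2a)
x* = (7.2281 + 10)/(2*4) = 2.1535
f*(7.2281) = (y-b)^2/(4a) = (7.2281 + 10)^2/(4*4)
= 296.8074/16 = 18.5505


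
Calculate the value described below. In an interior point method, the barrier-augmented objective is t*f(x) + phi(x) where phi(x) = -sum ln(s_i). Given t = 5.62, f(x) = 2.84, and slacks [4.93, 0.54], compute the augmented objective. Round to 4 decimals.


Step 1: Compute log-barrier.
ln values: [1.5953, -0.6162]
phi = -(1.5953 - 0.6162) = -0.9792
Step 2: Compute augmented objective.
t*f(x) = 5.62*2.84 = 15.9608
Total = 15.9608 - 0.9792 = 14.9816


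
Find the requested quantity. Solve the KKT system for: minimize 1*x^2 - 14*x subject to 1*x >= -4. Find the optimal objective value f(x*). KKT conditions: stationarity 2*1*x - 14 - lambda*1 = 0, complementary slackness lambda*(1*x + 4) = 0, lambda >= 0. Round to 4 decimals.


Step 1: Try lambda = 0 (constraint inactive).
Stationarity: 2*1*x - 14 = 0
x* = 14/(2*1) = 7.0
Check constraint: 1*7.0 = 7.0 >= -4 -- satisfied.
Step 2: Compute optimal value.
f(x*) = 1*7.0^2 - 14*7.0 = -49.0


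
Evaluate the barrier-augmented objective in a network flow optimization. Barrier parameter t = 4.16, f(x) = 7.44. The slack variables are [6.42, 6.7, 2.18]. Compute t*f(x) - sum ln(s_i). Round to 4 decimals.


Step 1: Compute log-barrier.
ln values: [1.8594, 1.9021, 0.7793]
phi = -(1.8594 + 1.9021 + 0.7793) = -4.5409
Step 2: Compute augmented objective.
t*f(x) = 4.16*7.44 = 30.9504
Total = 30.9504 - 4.5409 = 26.4095


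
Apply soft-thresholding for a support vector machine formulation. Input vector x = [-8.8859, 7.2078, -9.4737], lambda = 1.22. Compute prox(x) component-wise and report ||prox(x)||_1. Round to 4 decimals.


Soft-thresholding with lambda = 1.22:
prox(-8.8859) = sign(-8.8859)*max(|-8.8859| - 1.22, 0) = -7.6659
prox(7.2078) = sign(7.2078)*max(|7.2078| - 1.22, 0) = 5.9878
prox(-9.4737) = sign(-9.4737)*max(|-9.4737| - 1.22, 0) = -8.2537
prox(x) = [-7.6659, 5.9878, -8.2537]
||prox(x)||_1 = 7.6659 + 5.9878 + 8.2537 = 21.9074


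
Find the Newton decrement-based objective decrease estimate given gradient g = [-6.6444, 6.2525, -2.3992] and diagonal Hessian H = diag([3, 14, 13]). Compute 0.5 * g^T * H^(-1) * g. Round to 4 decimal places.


Step 1: H is diagonal, so H^(-1) * g = [-2.2148, 0.4466, -0.1846].
Step 2: g^T H^(-1) g = sum_i g_i^2 / H_ii
  = (-6.6444)^2/3 + (6.2525)^2/14 + (-2.3992)^2/13
  = 14.716 + 2.7924 + 0.4428 = 17.9512
Step 3: Objective decrease = 0.5 * g^T H^(-1) g = 8.9756


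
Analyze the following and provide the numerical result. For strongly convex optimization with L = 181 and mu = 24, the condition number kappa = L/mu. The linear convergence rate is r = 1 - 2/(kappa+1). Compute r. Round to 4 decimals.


Step 1: Compute the condition number.
kappa = L/mu = 181/24 = 7.5417
Step 2: Compute the convergence rate.
r = 1 - 2/(kappa + 1) = 1 - 2*mu/(L + mu) = (L - mu)/(L + mu) = 157/205 = 0.7659


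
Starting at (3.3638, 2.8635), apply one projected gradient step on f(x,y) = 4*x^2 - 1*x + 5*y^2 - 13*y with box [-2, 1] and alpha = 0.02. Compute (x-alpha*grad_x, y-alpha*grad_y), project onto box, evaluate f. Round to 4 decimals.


Step 1: Compute gradient at (3.3638, 2.8635).
grad_x = 2*4*3.3638 - 1 = 25.9104
grad_y = 2*5*2.8635 - 13 = 15.635
Step 2: Gradient step.
x_raw = 3.3638 - 0.02*25.9104 = 2.8456
y_raw = 2.8635 - 0.02*15.635 = 2.5508
Step 3: Project onto [-2, 1].
x_proj = clip(2.8456) = 1.0
y_proj = clip(2.5508) = 1.0
Step 4: Evaluate f.
f(1.0, 1.0) = -5.0


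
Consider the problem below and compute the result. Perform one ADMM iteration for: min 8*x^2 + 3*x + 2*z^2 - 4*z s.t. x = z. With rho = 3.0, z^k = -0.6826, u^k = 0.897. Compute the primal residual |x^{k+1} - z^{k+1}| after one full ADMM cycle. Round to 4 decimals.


ADMM iteration with rho = 3.0, z^k = -0.6826, u^k = 0.897
Step 1: x-update.
Minimize 8*x^2 + 3*x + (3.0/2)*(x + 0.6826 + 0.897)^2
FOC: (2*8 + 3.0)*x = -3 + 3.0*(-0.6826 - 0.897)
x^{k+1} = -0.4073
Step 2: z-update.
Minimize 2*z^2 - 4*z + (3.0/2)*(-0.4073 - z + 0.897)^2
FOC: (2*2 + 3.0)*z = 4 + 3.0*(-0.4073 + 0.897)
z^{k+1} = 0.7813
Step 3: u-update.
u^{k+1} = 0.897 - 0.4073 - 0.7813 = -0.2916
Step 4: Primal residual = |-0.4073 - 0.7813| = 1.1886
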